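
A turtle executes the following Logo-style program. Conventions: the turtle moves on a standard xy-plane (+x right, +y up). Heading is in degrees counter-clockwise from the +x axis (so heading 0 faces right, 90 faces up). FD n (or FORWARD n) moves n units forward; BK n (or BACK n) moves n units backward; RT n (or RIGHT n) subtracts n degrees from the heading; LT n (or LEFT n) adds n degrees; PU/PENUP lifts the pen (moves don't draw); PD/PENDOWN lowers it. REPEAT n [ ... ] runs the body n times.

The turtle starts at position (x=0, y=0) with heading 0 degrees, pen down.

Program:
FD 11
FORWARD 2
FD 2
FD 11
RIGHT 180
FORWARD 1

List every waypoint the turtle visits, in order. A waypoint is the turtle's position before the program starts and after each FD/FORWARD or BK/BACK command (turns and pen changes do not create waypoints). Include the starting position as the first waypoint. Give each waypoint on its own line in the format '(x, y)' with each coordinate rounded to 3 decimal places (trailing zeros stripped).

Answer: (0, 0)
(11, 0)
(13, 0)
(15, 0)
(26, 0)
(25, 0)

Derivation:
Executing turtle program step by step:
Start: pos=(0,0), heading=0, pen down
FD 11: (0,0) -> (11,0) [heading=0, draw]
FD 2: (11,0) -> (13,0) [heading=0, draw]
FD 2: (13,0) -> (15,0) [heading=0, draw]
FD 11: (15,0) -> (26,0) [heading=0, draw]
RT 180: heading 0 -> 180
FD 1: (26,0) -> (25,0) [heading=180, draw]
Final: pos=(25,0), heading=180, 5 segment(s) drawn
Waypoints (6 total):
(0, 0)
(11, 0)
(13, 0)
(15, 0)
(26, 0)
(25, 0)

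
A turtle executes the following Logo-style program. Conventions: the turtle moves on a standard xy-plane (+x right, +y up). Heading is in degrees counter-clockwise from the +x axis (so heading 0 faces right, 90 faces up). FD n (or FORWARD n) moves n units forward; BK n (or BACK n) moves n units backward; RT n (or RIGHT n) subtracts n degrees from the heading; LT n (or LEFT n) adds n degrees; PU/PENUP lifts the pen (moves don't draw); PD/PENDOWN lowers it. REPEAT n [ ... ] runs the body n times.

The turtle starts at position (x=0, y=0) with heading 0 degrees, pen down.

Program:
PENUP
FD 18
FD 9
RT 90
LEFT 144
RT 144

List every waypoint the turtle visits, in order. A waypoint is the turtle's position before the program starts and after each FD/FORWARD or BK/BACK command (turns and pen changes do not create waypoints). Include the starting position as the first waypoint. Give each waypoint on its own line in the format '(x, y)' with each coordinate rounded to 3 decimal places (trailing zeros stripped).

Executing turtle program step by step:
Start: pos=(0,0), heading=0, pen down
PU: pen up
FD 18: (0,0) -> (18,0) [heading=0, move]
FD 9: (18,0) -> (27,0) [heading=0, move]
RT 90: heading 0 -> 270
LT 144: heading 270 -> 54
RT 144: heading 54 -> 270
Final: pos=(27,0), heading=270, 0 segment(s) drawn
Waypoints (3 total):
(0, 0)
(18, 0)
(27, 0)

Answer: (0, 0)
(18, 0)
(27, 0)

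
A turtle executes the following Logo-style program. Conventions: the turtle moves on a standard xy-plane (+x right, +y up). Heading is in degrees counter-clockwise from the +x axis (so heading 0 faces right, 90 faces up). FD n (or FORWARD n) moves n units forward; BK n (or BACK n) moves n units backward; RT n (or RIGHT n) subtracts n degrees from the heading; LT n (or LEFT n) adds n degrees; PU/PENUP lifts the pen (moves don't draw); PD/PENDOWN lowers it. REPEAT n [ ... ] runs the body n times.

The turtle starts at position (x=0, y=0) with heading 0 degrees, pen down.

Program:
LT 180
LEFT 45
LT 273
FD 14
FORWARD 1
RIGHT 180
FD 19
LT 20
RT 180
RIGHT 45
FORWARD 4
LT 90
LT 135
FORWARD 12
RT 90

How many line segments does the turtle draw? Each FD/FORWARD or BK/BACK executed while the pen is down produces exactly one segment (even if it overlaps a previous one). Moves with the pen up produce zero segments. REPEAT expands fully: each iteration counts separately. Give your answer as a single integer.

Executing turtle program step by step:
Start: pos=(0,0), heading=0, pen down
LT 180: heading 0 -> 180
LT 45: heading 180 -> 225
LT 273: heading 225 -> 138
FD 14: (0,0) -> (-10.404,9.368) [heading=138, draw]
FD 1: (-10.404,9.368) -> (-11.147,10.037) [heading=138, draw]
RT 180: heading 138 -> 318
FD 19: (-11.147,10.037) -> (2.973,-2.677) [heading=318, draw]
LT 20: heading 318 -> 338
RT 180: heading 338 -> 158
RT 45: heading 158 -> 113
FD 4: (2.973,-2.677) -> (1.41,1.005) [heading=113, draw]
LT 90: heading 113 -> 203
LT 135: heading 203 -> 338
FD 12: (1.41,1.005) -> (12.536,-3.49) [heading=338, draw]
RT 90: heading 338 -> 248
Final: pos=(12.536,-3.49), heading=248, 5 segment(s) drawn
Segments drawn: 5

Answer: 5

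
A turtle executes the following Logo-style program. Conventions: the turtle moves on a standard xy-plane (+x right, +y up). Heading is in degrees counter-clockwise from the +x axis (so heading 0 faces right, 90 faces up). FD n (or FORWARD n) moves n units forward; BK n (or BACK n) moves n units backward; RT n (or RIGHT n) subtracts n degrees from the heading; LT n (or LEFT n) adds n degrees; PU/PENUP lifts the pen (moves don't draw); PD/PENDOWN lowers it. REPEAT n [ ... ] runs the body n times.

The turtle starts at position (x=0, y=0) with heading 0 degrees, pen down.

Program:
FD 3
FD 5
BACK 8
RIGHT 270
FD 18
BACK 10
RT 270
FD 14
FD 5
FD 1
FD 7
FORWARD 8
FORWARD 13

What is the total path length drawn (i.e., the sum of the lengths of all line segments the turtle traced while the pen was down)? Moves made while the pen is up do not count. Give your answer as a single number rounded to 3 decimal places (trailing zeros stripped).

Answer: 92

Derivation:
Executing turtle program step by step:
Start: pos=(0,0), heading=0, pen down
FD 3: (0,0) -> (3,0) [heading=0, draw]
FD 5: (3,0) -> (8,0) [heading=0, draw]
BK 8: (8,0) -> (0,0) [heading=0, draw]
RT 270: heading 0 -> 90
FD 18: (0,0) -> (0,18) [heading=90, draw]
BK 10: (0,18) -> (0,8) [heading=90, draw]
RT 270: heading 90 -> 180
FD 14: (0,8) -> (-14,8) [heading=180, draw]
FD 5: (-14,8) -> (-19,8) [heading=180, draw]
FD 1: (-19,8) -> (-20,8) [heading=180, draw]
FD 7: (-20,8) -> (-27,8) [heading=180, draw]
FD 8: (-27,8) -> (-35,8) [heading=180, draw]
FD 13: (-35,8) -> (-48,8) [heading=180, draw]
Final: pos=(-48,8), heading=180, 11 segment(s) drawn

Segment lengths:
  seg 1: (0,0) -> (3,0), length = 3
  seg 2: (3,0) -> (8,0), length = 5
  seg 3: (8,0) -> (0,0), length = 8
  seg 4: (0,0) -> (0,18), length = 18
  seg 5: (0,18) -> (0,8), length = 10
  seg 6: (0,8) -> (-14,8), length = 14
  seg 7: (-14,8) -> (-19,8), length = 5
  seg 8: (-19,8) -> (-20,8), length = 1
  seg 9: (-20,8) -> (-27,8), length = 7
  seg 10: (-27,8) -> (-35,8), length = 8
  seg 11: (-35,8) -> (-48,8), length = 13
Total = 92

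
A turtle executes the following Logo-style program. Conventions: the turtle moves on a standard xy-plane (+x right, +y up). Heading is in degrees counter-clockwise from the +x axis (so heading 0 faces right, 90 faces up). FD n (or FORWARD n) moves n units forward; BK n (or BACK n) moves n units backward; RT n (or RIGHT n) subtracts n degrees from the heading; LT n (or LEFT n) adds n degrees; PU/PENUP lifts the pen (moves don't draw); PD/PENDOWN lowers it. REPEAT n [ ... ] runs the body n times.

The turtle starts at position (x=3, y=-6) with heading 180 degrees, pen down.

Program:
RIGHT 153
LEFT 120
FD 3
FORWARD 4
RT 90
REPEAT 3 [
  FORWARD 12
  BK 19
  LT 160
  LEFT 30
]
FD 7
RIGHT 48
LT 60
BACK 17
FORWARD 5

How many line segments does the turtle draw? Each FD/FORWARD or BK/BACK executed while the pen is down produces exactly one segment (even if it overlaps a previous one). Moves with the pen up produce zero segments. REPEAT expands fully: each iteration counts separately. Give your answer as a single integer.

Executing turtle program step by step:
Start: pos=(3,-6), heading=180, pen down
RT 153: heading 180 -> 27
LT 120: heading 27 -> 147
FD 3: (3,-6) -> (0.484,-4.366) [heading=147, draw]
FD 4: (0.484,-4.366) -> (-2.871,-2.188) [heading=147, draw]
RT 90: heading 147 -> 57
REPEAT 3 [
  -- iteration 1/3 --
  FD 12: (-2.871,-2.188) -> (3.665,7.877) [heading=57, draw]
  BK 19: (3.665,7.877) -> (-6.683,-8.058) [heading=57, draw]
  LT 160: heading 57 -> 217
  LT 30: heading 217 -> 247
  -- iteration 2/3 --
  FD 12: (-6.683,-8.058) -> (-11.372,-19.104) [heading=247, draw]
  BK 19: (-11.372,-19.104) -> (-3.948,-1.615) [heading=247, draw]
  LT 160: heading 247 -> 47
  LT 30: heading 47 -> 77
  -- iteration 3/3 --
  FD 12: (-3.948,-1.615) -> (-1.249,10.078) [heading=77, draw]
  BK 19: (-1.249,10.078) -> (-5.523,-8.435) [heading=77, draw]
  LT 160: heading 77 -> 237
  LT 30: heading 237 -> 267
]
FD 7: (-5.523,-8.435) -> (-5.889,-15.426) [heading=267, draw]
RT 48: heading 267 -> 219
LT 60: heading 219 -> 279
BK 17: (-5.889,-15.426) -> (-8.548,1.365) [heading=279, draw]
FD 5: (-8.548,1.365) -> (-7.766,-3.573) [heading=279, draw]
Final: pos=(-7.766,-3.573), heading=279, 11 segment(s) drawn
Segments drawn: 11

Answer: 11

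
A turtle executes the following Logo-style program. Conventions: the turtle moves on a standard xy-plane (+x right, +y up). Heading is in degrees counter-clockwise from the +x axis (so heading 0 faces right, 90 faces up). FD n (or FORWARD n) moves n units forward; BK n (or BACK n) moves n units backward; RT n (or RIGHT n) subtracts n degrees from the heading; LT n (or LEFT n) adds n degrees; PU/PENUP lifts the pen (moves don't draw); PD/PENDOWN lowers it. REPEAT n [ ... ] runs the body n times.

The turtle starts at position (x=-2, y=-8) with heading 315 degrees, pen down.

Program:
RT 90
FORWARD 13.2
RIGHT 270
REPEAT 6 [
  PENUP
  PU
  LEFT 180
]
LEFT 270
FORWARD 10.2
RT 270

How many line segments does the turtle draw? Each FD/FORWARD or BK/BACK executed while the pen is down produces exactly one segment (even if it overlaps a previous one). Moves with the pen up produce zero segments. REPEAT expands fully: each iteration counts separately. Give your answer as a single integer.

Answer: 1

Derivation:
Executing turtle program step by step:
Start: pos=(-2,-8), heading=315, pen down
RT 90: heading 315 -> 225
FD 13.2: (-2,-8) -> (-11.334,-17.334) [heading=225, draw]
RT 270: heading 225 -> 315
REPEAT 6 [
  -- iteration 1/6 --
  PU: pen up
  PU: pen up
  LT 180: heading 315 -> 135
  -- iteration 2/6 --
  PU: pen up
  PU: pen up
  LT 180: heading 135 -> 315
  -- iteration 3/6 --
  PU: pen up
  PU: pen up
  LT 180: heading 315 -> 135
  -- iteration 4/6 --
  PU: pen up
  PU: pen up
  LT 180: heading 135 -> 315
  -- iteration 5/6 --
  PU: pen up
  PU: pen up
  LT 180: heading 315 -> 135
  -- iteration 6/6 --
  PU: pen up
  PU: pen up
  LT 180: heading 135 -> 315
]
LT 270: heading 315 -> 225
FD 10.2: (-11.334,-17.334) -> (-18.546,-24.546) [heading=225, move]
RT 270: heading 225 -> 315
Final: pos=(-18.546,-24.546), heading=315, 1 segment(s) drawn
Segments drawn: 1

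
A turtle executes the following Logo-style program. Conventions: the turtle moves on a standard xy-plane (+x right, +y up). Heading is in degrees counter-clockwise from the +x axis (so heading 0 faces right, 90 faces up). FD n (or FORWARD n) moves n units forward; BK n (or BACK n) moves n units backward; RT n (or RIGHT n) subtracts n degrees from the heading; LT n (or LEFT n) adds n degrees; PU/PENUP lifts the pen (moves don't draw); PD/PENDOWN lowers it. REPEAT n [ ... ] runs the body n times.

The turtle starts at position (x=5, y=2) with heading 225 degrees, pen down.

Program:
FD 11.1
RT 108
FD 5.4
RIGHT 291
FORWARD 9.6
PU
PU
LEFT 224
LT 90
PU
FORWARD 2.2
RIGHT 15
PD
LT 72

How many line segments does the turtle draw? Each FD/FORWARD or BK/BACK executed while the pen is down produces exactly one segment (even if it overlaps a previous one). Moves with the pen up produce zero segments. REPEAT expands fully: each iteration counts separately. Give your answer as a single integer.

Answer: 3

Derivation:
Executing turtle program step by step:
Start: pos=(5,2), heading=225, pen down
FD 11.1: (5,2) -> (-2.849,-5.849) [heading=225, draw]
RT 108: heading 225 -> 117
FD 5.4: (-2.849,-5.849) -> (-5.3,-1.037) [heading=117, draw]
RT 291: heading 117 -> 186
FD 9.6: (-5.3,-1.037) -> (-14.848,-2.041) [heading=186, draw]
PU: pen up
PU: pen up
LT 224: heading 186 -> 50
LT 90: heading 50 -> 140
PU: pen up
FD 2.2: (-14.848,-2.041) -> (-16.533,-0.627) [heading=140, move]
RT 15: heading 140 -> 125
PD: pen down
LT 72: heading 125 -> 197
Final: pos=(-16.533,-0.627), heading=197, 3 segment(s) drawn
Segments drawn: 3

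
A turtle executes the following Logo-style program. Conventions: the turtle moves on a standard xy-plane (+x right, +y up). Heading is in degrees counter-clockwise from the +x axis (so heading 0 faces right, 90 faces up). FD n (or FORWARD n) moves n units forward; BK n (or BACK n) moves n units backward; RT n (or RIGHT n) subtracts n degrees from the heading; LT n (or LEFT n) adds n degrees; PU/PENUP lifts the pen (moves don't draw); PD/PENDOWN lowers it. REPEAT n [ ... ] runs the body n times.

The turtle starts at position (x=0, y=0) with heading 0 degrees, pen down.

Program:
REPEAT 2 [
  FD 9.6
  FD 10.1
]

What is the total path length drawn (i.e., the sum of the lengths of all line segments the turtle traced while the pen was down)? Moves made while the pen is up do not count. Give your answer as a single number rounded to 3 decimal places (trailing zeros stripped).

Executing turtle program step by step:
Start: pos=(0,0), heading=0, pen down
REPEAT 2 [
  -- iteration 1/2 --
  FD 9.6: (0,0) -> (9.6,0) [heading=0, draw]
  FD 10.1: (9.6,0) -> (19.7,0) [heading=0, draw]
  -- iteration 2/2 --
  FD 9.6: (19.7,0) -> (29.3,0) [heading=0, draw]
  FD 10.1: (29.3,0) -> (39.4,0) [heading=0, draw]
]
Final: pos=(39.4,0), heading=0, 4 segment(s) drawn

Segment lengths:
  seg 1: (0,0) -> (9.6,0), length = 9.6
  seg 2: (9.6,0) -> (19.7,0), length = 10.1
  seg 3: (19.7,0) -> (29.3,0), length = 9.6
  seg 4: (29.3,0) -> (39.4,0), length = 10.1
Total = 39.4

Answer: 39.4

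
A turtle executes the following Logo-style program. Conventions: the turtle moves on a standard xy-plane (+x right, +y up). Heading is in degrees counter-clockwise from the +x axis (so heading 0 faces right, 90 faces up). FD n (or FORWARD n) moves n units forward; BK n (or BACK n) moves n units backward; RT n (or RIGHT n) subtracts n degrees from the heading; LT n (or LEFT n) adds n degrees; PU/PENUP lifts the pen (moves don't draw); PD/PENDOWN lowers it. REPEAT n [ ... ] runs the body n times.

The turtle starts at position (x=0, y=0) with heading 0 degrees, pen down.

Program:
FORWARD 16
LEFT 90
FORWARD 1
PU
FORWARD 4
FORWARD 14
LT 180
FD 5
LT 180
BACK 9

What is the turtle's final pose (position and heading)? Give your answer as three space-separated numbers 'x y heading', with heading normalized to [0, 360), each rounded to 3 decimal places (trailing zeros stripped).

Executing turtle program step by step:
Start: pos=(0,0), heading=0, pen down
FD 16: (0,0) -> (16,0) [heading=0, draw]
LT 90: heading 0 -> 90
FD 1: (16,0) -> (16,1) [heading=90, draw]
PU: pen up
FD 4: (16,1) -> (16,5) [heading=90, move]
FD 14: (16,5) -> (16,19) [heading=90, move]
LT 180: heading 90 -> 270
FD 5: (16,19) -> (16,14) [heading=270, move]
LT 180: heading 270 -> 90
BK 9: (16,14) -> (16,5) [heading=90, move]
Final: pos=(16,5), heading=90, 2 segment(s) drawn

Answer: 16 5 90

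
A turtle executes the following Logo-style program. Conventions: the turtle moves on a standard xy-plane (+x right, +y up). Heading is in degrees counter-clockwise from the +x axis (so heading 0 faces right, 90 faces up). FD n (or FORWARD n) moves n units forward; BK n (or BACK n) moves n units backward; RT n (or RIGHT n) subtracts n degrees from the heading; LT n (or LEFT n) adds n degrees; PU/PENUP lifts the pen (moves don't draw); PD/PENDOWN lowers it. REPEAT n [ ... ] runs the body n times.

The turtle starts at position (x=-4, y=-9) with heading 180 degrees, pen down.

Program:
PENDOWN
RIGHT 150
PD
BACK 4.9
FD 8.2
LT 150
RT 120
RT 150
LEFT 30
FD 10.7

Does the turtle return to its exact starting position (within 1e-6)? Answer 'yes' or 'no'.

Executing turtle program step by step:
Start: pos=(-4,-9), heading=180, pen down
PD: pen down
RT 150: heading 180 -> 30
PD: pen down
BK 4.9: (-4,-9) -> (-8.244,-11.45) [heading=30, draw]
FD 8.2: (-8.244,-11.45) -> (-1.142,-7.35) [heading=30, draw]
LT 150: heading 30 -> 180
RT 120: heading 180 -> 60
RT 150: heading 60 -> 270
LT 30: heading 270 -> 300
FD 10.7: (-1.142,-7.35) -> (4.208,-16.616) [heading=300, draw]
Final: pos=(4.208,-16.616), heading=300, 3 segment(s) drawn

Start position: (-4, -9)
Final position: (4.208, -16.616)
Distance = 11.197; >= 1e-6 -> NOT closed

Answer: no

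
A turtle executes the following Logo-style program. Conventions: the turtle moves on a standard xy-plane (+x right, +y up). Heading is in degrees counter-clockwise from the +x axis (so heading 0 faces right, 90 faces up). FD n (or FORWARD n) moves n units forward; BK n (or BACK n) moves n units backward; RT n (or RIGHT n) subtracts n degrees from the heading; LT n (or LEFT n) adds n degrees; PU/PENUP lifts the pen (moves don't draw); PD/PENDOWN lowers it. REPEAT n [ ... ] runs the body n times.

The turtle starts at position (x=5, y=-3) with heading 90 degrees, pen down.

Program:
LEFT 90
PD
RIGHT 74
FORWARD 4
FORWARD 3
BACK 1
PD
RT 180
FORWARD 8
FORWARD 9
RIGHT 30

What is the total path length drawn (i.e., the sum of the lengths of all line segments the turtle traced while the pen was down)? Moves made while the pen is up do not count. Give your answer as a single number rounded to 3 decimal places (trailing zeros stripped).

Executing turtle program step by step:
Start: pos=(5,-3), heading=90, pen down
LT 90: heading 90 -> 180
PD: pen down
RT 74: heading 180 -> 106
FD 4: (5,-3) -> (3.897,0.845) [heading=106, draw]
FD 3: (3.897,0.845) -> (3.071,3.729) [heading=106, draw]
BK 1: (3.071,3.729) -> (3.346,2.768) [heading=106, draw]
PD: pen down
RT 180: heading 106 -> 286
FD 8: (3.346,2.768) -> (5.551,-4.923) [heading=286, draw]
FD 9: (5.551,-4.923) -> (8.032,-13.574) [heading=286, draw]
RT 30: heading 286 -> 256
Final: pos=(8.032,-13.574), heading=256, 5 segment(s) drawn

Segment lengths:
  seg 1: (5,-3) -> (3.897,0.845), length = 4
  seg 2: (3.897,0.845) -> (3.071,3.729), length = 3
  seg 3: (3.071,3.729) -> (3.346,2.768), length = 1
  seg 4: (3.346,2.768) -> (5.551,-4.923), length = 8
  seg 5: (5.551,-4.923) -> (8.032,-13.574), length = 9
Total = 25

Answer: 25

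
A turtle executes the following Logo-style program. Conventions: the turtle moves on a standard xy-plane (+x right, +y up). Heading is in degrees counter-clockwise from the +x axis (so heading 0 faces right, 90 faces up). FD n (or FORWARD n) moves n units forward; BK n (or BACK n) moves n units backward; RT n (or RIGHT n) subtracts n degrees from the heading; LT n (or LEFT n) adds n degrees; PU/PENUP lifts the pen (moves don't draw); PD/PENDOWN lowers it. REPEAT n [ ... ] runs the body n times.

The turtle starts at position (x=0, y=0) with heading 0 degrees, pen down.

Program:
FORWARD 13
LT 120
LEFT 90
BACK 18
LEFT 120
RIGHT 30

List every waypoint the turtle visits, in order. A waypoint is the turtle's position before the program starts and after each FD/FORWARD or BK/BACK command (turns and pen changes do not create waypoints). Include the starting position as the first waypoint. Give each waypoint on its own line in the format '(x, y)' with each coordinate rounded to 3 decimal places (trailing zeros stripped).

Answer: (0, 0)
(13, 0)
(28.588, 9)

Derivation:
Executing turtle program step by step:
Start: pos=(0,0), heading=0, pen down
FD 13: (0,0) -> (13,0) [heading=0, draw]
LT 120: heading 0 -> 120
LT 90: heading 120 -> 210
BK 18: (13,0) -> (28.588,9) [heading=210, draw]
LT 120: heading 210 -> 330
RT 30: heading 330 -> 300
Final: pos=(28.588,9), heading=300, 2 segment(s) drawn
Waypoints (3 total):
(0, 0)
(13, 0)
(28.588, 9)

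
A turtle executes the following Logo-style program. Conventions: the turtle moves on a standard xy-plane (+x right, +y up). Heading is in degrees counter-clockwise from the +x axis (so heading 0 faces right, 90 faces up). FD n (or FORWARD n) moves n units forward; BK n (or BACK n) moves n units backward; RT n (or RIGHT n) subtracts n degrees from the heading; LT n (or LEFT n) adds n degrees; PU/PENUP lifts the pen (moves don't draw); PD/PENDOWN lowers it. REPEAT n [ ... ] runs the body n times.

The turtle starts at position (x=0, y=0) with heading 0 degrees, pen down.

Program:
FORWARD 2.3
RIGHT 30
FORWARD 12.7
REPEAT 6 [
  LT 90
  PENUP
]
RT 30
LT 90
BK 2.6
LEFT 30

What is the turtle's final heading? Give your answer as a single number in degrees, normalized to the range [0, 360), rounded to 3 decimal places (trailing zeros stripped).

Answer: 240

Derivation:
Executing turtle program step by step:
Start: pos=(0,0), heading=0, pen down
FD 2.3: (0,0) -> (2.3,0) [heading=0, draw]
RT 30: heading 0 -> 330
FD 12.7: (2.3,0) -> (13.299,-6.35) [heading=330, draw]
REPEAT 6 [
  -- iteration 1/6 --
  LT 90: heading 330 -> 60
  PU: pen up
  -- iteration 2/6 --
  LT 90: heading 60 -> 150
  PU: pen up
  -- iteration 3/6 --
  LT 90: heading 150 -> 240
  PU: pen up
  -- iteration 4/6 --
  LT 90: heading 240 -> 330
  PU: pen up
  -- iteration 5/6 --
  LT 90: heading 330 -> 60
  PU: pen up
  -- iteration 6/6 --
  LT 90: heading 60 -> 150
  PU: pen up
]
RT 30: heading 150 -> 120
LT 90: heading 120 -> 210
BK 2.6: (13.299,-6.35) -> (15.55,-5.05) [heading=210, move]
LT 30: heading 210 -> 240
Final: pos=(15.55,-5.05), heading=240, 2 segment(s) drawn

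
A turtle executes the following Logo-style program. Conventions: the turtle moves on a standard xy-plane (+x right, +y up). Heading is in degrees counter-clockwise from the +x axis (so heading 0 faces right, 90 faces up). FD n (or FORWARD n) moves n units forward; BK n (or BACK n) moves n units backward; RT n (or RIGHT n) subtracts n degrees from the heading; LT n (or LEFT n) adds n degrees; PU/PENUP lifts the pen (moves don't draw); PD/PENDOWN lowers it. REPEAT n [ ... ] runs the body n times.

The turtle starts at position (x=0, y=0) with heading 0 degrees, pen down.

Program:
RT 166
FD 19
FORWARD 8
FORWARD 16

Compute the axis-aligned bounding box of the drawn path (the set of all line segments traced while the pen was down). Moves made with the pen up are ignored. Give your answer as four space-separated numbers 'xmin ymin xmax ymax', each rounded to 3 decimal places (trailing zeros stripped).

Executing turtle program step by step:
Start: pos=(0,0), heading=0, pen down
RT 166: heading 0 -> 194
FD 19: (0,0) -> (-18.436,-4.597) [heading=194, draw]
FD 8: (-18.436,-4.597) -> (-26.198,-6.532) [heading=194, draw]
FD 16: (-26.198,-6.532) -> (-41.723,-10.403) [heading=194, draw]
Final: pos=(-41.723,-10.403), heading=194, 3 segment(s) drawn

Segment endpoints: x in {-41.723, -26.198, -18.436, 0}, y in {-10.403, -6.532, -4.597, 0}
xmin=-41.723, ymin=-10.403, xmax=0, ymax=0

Answer: -41.723 -10.403 0 0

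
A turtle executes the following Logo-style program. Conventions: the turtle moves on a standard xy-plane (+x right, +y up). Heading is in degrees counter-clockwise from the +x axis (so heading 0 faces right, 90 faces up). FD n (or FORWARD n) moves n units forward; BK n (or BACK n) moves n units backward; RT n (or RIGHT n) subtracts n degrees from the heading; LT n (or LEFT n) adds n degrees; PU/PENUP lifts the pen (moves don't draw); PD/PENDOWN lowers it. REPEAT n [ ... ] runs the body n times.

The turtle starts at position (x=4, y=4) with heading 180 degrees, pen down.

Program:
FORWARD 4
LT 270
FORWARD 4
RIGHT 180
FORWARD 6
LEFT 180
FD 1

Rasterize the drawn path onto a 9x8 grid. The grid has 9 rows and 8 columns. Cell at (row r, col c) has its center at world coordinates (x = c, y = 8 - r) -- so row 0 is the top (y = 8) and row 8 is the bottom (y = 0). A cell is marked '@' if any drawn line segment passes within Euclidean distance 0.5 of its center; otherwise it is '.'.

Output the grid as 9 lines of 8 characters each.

Answer: @.......
@.......
@.......
@.......
@@@@@...
@.......
@.......
........
........

Derivation:
Segment 0: (4,4) -> (0,4)
Segment 1: (0,4) -> (0,8)
Segment 2: (0,8) -> (0,2)
Segment 3: (0,2) -> (0,3)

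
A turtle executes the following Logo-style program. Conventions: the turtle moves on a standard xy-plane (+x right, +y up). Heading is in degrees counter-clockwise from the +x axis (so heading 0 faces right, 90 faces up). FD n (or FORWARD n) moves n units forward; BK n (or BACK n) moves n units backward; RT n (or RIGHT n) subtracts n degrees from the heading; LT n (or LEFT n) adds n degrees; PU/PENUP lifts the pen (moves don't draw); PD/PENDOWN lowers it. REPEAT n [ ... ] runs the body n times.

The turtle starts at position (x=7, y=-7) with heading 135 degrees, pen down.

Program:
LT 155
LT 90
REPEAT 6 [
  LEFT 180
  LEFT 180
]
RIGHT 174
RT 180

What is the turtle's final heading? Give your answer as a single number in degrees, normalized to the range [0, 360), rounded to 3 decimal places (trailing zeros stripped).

Executing turtle program step by step:
Start: pos=(7,-7), heading=135, pen down
LT 155: heading 135 -> 290
LT 90: heading 290 -> 20
REPEAT 6 [
  -- iteration 1/6 --
  LT 180: heading 20 -> 200
  LT 180: heading 200 -> 20
  -- iteration 2/6 --
  LT 180: heading 20 -> 200
  LT 180: heading 200 -> 20
  -- iteration 3/6 --
  LT 180: heading 20 -> 200
  LT 180: heading 200 -> 20
  -- iteration 4/6 --
  LT 180: heading 20 -> 200
  LT 180: heading 200 -> 20
  -- iteration 5/6 --
  LT 180: heading 20 -> 200
  LT 180: heading 200 -> 20
  -- iteration 6/6 --
  LT 180: heading 20 -> 200
  LT 180: heading 200 -> 20
]
RT 174: heading 20 -> 206
RT 180: heading 206 -> 26
Final: pos=(7,-7), heading=26, 0 segment(s) drawn

Answer: 26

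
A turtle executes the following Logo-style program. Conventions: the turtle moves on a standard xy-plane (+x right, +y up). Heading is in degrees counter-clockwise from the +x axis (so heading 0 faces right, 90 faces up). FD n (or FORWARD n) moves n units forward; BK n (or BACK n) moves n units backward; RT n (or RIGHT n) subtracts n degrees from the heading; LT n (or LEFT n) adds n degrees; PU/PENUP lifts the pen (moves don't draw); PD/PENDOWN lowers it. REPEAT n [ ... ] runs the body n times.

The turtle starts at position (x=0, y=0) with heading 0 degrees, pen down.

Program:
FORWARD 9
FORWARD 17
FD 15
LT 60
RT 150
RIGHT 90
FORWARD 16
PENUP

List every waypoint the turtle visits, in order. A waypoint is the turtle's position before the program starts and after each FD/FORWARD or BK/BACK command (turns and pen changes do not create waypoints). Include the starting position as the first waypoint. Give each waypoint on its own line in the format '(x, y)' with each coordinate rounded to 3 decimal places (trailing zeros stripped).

Executing turtle program step by step:
Start: pos=(0,0), heading=0, pen down
FD 9: (0,0) -> (9,0) [heading=0, draw]
FD 17: (9,0) -> (26,0) [heading=0, draw]
FD 15: (26,0) -> (41,0) [heading=0, draw]
LT 60: heading 0 -> 60
RT 150: heading 60 -> 270
RT 90: heading 270 -> 180
FD 16: (41,0) -> (25,0) [heading=180, draw]
PU: pen up
Final: pos=(25,0), heading=180, 4 segment(s) drawn
Waypoints (5 total):
(0, 0)
(9, 0)
(26, 0)
(41, 0)
(25, 0)

Answer: (0, 0)
(9, 0)
(26, 0)
(41, 0)
(25, 0)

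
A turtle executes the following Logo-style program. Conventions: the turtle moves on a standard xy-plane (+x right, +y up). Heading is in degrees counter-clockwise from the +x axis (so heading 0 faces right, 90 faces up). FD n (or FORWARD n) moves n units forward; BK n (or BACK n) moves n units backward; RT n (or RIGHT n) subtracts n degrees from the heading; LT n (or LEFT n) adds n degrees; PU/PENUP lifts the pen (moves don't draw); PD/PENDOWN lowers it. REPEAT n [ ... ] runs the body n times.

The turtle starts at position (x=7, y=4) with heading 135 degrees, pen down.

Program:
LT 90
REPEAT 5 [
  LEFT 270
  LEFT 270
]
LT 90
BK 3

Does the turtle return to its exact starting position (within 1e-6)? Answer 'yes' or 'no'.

Answer: no

Derivation:
Executing turtle program step by step:
Start: pos=(7,4), heading=135, pen down
LT 90: heading 135 -> 225
REPEAT 5 [
  -- iteration 1/5 --
  LT 270: heading 225 -> 135
  LT 270: heading 135 -> 45
  -- iteration 2/5 --
  LT 270: heading 45 -> 315
  LT 270: heading 315 -> 225
  -- iteration 3/5 --
  LT 270: heading 225 -> 135
  LT 270: heading 135 -> 45
  -- iteration 4/5 --
  LT 270: heading 45 -> 315
  LT 270: heading 315 -> 225
  -- iteration 5/5 --
  LT 270: heading 225 -> 135
  LT 270: heading 135 -> 45
]
LT 90: heading 45 -> 135
BK 3: (7,4) -> (9.121,1.879) [heading=135, draw]
Final: pos=(9.121,1.879), heading=135, 1 segment(s) drawn

Start position: (7, 4)
Final position: (9.121, 1.879)
Distance = 3; >= 1e-6 -> NOT closed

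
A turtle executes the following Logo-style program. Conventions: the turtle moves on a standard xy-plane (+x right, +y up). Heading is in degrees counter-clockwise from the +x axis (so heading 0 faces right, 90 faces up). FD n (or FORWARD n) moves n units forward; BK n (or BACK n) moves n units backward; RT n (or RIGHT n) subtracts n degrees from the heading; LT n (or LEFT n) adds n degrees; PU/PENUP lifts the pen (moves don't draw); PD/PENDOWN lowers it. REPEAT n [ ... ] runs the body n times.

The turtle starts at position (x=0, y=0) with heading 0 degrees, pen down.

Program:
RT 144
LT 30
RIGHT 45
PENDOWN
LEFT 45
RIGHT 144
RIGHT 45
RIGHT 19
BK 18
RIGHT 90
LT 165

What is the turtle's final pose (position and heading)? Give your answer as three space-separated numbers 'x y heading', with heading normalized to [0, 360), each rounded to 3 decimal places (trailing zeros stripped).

Executing turtle program step by step:
Start: pos=(0,0), heading=0, pen down
RT 144: heading 0 -> 216
LT 30: heading 216 -> 246
RT 45: heading 246 -> 201
PD: pen down
LT 45: heading 201 -> 246
RT 144: heading 246 -> 102
RT 45: heading 102 -> 57
RT 19: heading 57 -> 38
BK 18: (0,0) -> (-14.184,-11.082) [heading=38, draw]
RT 90: heading 38 -> 308
LT 165: heading 308 -> 113
Final: pos=(-14.184,-11.082), heading=113, 1 segment(s) drawn

Answer: -14.184 -11.082 113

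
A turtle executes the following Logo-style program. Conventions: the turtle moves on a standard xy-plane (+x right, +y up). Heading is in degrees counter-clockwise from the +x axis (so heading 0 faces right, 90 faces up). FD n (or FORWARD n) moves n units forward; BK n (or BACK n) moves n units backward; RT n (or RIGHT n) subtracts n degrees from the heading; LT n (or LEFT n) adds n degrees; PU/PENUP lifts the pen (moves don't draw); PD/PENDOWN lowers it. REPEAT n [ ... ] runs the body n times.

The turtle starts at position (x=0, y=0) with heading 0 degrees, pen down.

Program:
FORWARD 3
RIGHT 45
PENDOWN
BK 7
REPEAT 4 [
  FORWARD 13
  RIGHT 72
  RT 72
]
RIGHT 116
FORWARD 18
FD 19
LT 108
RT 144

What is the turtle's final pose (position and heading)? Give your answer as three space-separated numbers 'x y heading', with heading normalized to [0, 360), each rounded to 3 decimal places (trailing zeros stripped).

Answer: 35.467 -18.708 307

Derivation:
Executing turtle program step by step:
Start: pos=(0,0), heading=0, pen down
FD 3: (0,0) -> (3,0) [heading=0, draw]
RT 45: heading 0 -> 315
PD: pen down
BK 7: (3,0) -> (-1.95,4.95) [heading=315, draw]
REPEAT 4 [
  -- iteration 1/4 --
  FD 13: (-1.95,4.95) -> (7.243,-4.243) [heading=315, draw]
  RT 72: heading 315 -> 243
  RT 72: heading 243 -> 171
  -- iteration 2/4 --
  FD 13: (7.243,-4.243) -> (-5.597,-2.209) [heading=171, draw]
  RT 72: heading 171 -> 99
  RT 72: heading 99 -> 27
  -- iteration 3/4 --
  FD 13: (-5.597,-2.209) -> (5.986,3.693) [heading=27, draw]
  RT 72: heading 27 -> 315
  RT 72: heading 315 -> 243
  -- iteration 4/4 --
  FD 13: (5.986,3.693) -> (0.084,-7.89) [heading=243, draw]
  RT 72: heading 243 -> 171
  RT 72: heading 171 -> 99
]
RT 116: heading 99 -> 343
FD 18: (0.084,-7.89) -> (17.297,-13.153) [heading=343, draw]
FD 19: (17.297,-13.153) -> (35.467,-18.708) [heading=343, draw]
LT 108: heading 343 -> 91
RT 144: heading 91 -> 307
Final: pos=(35.467,-18.708), heading=307, 8 segment(s) drawn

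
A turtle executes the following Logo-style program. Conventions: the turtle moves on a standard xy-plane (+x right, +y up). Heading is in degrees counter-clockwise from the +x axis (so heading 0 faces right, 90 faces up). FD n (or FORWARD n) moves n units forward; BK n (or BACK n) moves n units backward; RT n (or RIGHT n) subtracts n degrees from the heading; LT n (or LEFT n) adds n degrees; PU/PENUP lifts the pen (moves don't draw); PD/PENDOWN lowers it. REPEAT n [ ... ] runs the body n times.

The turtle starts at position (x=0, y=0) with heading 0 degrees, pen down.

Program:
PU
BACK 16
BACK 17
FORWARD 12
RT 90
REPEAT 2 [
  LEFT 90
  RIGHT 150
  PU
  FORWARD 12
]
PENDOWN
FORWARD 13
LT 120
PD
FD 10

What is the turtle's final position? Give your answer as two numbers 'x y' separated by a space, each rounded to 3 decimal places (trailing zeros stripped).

Executing turtle program step by step:
Start: pos=(0,0), heading=0, pen down
PU: pen up
BK 16: (0,0) -> (-16,0) [heading=0, move]
BK 17: (-16,0) -> (-33,0) [heading=0, move]
FD 12: (-33,0) -> (-21,0) [heading=0, move]
RT 90: heading 0 -> 270
REPEAT 2 [
  -- iteration 1/2 --
  LT 90: heading 270 -> 0
  RT 150: heading 0 -> 210
  PU: pen up
  FD 12: (-21,0) -> (-31.392,-6) [heading=210, move]
  -- iteration 2/2 --
  LT 90: heading 210 -> 300
  RT 150: heading 300 -> 150
  PU: pen up
  FD 12: (-31.392,-6) -> (-41.785,0) [heading=150, move]
]
PD: pen down
FD 13: (-41.785,0) -> (-53.043,6.5) [heading=150, draw]
LT 120: heading 150 -> 270
PD: pen down
FD 10: (-53.043,6.5) -> (-53.043,-3.5) [heading=270, draw]
Final: pos=(-53.043,-3.5), heading=270, 2 segment(s) drawn

Answer: -53.043 -3.5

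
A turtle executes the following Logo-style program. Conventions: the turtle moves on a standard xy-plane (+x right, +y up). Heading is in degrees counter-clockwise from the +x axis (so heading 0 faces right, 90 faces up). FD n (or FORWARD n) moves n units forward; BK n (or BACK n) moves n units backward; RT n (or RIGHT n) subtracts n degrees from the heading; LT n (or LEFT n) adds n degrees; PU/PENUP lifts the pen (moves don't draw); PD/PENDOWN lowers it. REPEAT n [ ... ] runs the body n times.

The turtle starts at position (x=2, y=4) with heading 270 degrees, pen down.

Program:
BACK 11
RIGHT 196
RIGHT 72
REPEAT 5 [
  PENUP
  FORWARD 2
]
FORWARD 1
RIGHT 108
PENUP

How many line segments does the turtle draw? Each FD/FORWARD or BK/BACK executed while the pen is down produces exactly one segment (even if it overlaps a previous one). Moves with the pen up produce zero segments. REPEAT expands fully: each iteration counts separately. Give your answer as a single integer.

Answer: 1

Derivation:
Executing turtle program step by step:
Start: pos=(2,4), heading=270, pen down
BK 11: (2,4) -> (2,15) [heading=270, draw]
RT 196: heading 270 -> 74
RT 72: heading 74 -> 2
REPEAT 5 [
  -- iteration 1/5 --
  PU: pen up
  FD 2: (2,15) -> (3.999,15.07) [heading=2, move]
  -- iteration 2/5 --
  PU: pen up
  FD 2: (3.999,15.07) -> (5.998,15.14) [heading=2, move]
  -- iteration 3/5 --
  PU: pen up
  FD 2: (5.998,15.14) -> (7.996,15.209) [heading=2, move]
  -- iteration 4/5 --
  PU: pen up
  FD 2: (7.996,15.209) -> (9.995,15.279) [heading=2, move]
  -- iteration 5/5 --
  PU: pen up
  FD 2: (9.995,15.279) -> (11.994,15.349) [heading=2, move]
]
FD 1: (11.994,15.349) -> (12.993,15.384) [heading=2, move]
RT 108: heading 2 -> 254
PU: pen up
Final: pos=(12.993,15.384), heading=254, 1 segment(s) drawn
Segments drawn: 1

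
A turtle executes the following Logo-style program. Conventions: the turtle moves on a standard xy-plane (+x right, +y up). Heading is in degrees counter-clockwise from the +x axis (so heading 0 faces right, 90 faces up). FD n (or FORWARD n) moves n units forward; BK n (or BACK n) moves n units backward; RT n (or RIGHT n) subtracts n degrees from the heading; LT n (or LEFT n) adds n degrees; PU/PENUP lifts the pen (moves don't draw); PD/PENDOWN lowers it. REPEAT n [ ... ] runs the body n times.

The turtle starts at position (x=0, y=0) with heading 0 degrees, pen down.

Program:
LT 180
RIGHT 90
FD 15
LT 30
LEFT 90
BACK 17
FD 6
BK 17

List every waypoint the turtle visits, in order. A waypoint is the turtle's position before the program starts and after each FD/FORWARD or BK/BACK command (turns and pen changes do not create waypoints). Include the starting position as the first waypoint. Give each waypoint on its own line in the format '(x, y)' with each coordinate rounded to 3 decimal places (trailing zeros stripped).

Answer: (0, 0)
(0, 15)
(14.722, 23.5)
(9.526, 20.5)
(24.249, 29)

Derivation:
Executing turtle program step by step:
Start: pos=(0,0), heading=0, pen down
LT 180: heading 0 -> 180
RT 90: heading 180 -> 90
FD 15: (0,0) -> (0,15) [heading=90, draw]
LT 30: heading 90 -> 120
LT 90: heading 120 -> 210
BK 17: (0,15) -> (14.722,23.5) [heading=210, draw]
FD 6: (14.722,23.5) -> (9.526,20.5) [heading=210, draw]
BK 17: (9.526,20.5) -> (24.249,29) [heading=210, draw]
Final: pos=(24.249,29), heading=210, 4 segment(s) drawn
Waypoints (5 total):
(0, 0)
(0, 15)
(14.722, 23.5)
(9.526, 20.5)
(24.249, 29)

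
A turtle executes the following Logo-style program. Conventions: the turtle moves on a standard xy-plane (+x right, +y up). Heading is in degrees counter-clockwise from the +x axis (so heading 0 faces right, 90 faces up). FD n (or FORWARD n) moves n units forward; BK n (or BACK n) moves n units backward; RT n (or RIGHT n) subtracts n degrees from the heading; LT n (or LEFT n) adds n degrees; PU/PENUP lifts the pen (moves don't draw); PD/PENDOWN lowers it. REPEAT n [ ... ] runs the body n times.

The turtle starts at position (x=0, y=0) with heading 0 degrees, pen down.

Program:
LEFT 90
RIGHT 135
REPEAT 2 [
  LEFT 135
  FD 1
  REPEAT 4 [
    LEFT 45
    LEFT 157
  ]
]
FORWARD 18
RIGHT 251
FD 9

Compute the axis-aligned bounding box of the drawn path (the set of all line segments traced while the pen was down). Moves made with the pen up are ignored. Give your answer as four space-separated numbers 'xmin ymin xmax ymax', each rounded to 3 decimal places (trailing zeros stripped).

Answer: 0 0 14.267 16.578

Derivation:
Executing turtle program step by step:
Start: pos=(0,0), heading=0, pen down
LT 90: heading 0 -> 90
RT 135: heading 90 -> 315
REPEAT 2 [
  -- iteration 1/2 --
  LT 135: heading 315 -> 90
  FD 1: (0,0) -> (0,1) [heading=90, draw]
  REPEAT 4 [
    -- iteration 1/4 --
    LT 45: heading 90 -> 135
    LT 157: heading 135 -> 292
    -- iteration 2/4 --
    LT 45: heading 292 -> 337
    LT 157: heading 337 -> 134
    -- iteration 3/4 --
    LT 45: heading 134 -> 179
    LT 157: heading 179 -> 336
    -- iteration 4/4 --
    LT 45: heading 336 -> 21
    LT 157: heading 21 -> 178
  ]
  -- iteration 2/2 --
  LT 135: heading 178 -> 313
  FD 1: (0,1) -> (0.682,0.269) [heading=313, draw]
  REPEAT 4 [
    -- iteration 1/4 --
    LT 45: heading 313 -> 358
    LT 157: heading 358 -> 155
    -- iteration 2/4 --
    LT 45: heading 155 -> 200
    LT 157: heading 200 -> 357
    -- iteration 3/4 --
    LT 45: heading 357 -> 42
    LT 157: heading 42 -> 199
    -- iteration 4/4 --
    LT 45: heading 199 -> 244
    LT 157: heading 244 -> 41
  ]
]
FD 18: (0.682,0.269) -> (14.267,12.078) [heading=41, draw]
RT 251: heading 41 -> 150
FD 9: (14.267,12.078) -> (6.473,16.578) [heading=150, draw]
Final: pos=(6.473,16.578), heading=150, 4 segment(s) drawn

Segment endpoints: x in {0, 0, 0.682, 6.473, 14.267}, y in {0, 0.269, 1, 12.078, 16.578}
xmin=0, ymin=0, xmax=14.267, ymax=16.578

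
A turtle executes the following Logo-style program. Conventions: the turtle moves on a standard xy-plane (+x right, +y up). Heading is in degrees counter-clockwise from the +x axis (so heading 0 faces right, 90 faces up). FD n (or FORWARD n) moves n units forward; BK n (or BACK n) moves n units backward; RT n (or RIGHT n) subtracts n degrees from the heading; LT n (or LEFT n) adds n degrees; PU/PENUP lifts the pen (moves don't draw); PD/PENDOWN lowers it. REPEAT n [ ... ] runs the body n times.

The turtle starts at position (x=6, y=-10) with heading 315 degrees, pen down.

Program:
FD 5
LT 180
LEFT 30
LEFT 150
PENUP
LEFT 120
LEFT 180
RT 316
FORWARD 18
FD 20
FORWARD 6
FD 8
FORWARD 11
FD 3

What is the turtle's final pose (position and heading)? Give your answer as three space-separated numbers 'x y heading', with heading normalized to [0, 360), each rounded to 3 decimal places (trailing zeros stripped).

Answer: 41.533 -71.26 299

Derivation:
Executing turtle program step by step:
Start: pos=(6,-10), heading=315, pen down
FD 5: (6,-10) -> (9.536,-13.536) [heading=315, draw]
LT 180: heading 315 -> 135
LT 30: heading 135 -> 165
LT 150: heading 165 -> 315
PU: pen up
LT 120: heading 315 -> 75
LT 180: heading 75 -> 255
RT 316: heading 255 -> 299
FD 18: (9.536,-13.536) -> (18.262,-29.279) [heading=299, move]
FD 20: (18.262,-29.279) -> (27.958,-46.771) [heading=299, move]
FD 6: (27.958,-46.771) -> (30.867,-52.019) [heading=299, move]
FD 8: (30.867,-52.019) -> (34.746,-59.016) [heading=299, move]
FD 11: (34.746,-59.016) -> (40.079,-68.637) [heading=299, move]
FD 3: (40.079,-68.637) -> (41.533,-71.26) [heading=299, move]
Final: pos=(41.533,-71.26), heading=299, 1 segment(s) drawn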